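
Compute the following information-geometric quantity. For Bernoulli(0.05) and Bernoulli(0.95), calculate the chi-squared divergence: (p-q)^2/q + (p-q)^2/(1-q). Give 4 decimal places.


Chi-squared divergence between Bernoulli distributions:
chi^2 = (p-q)^2/q + (p-q)^2/(1-q).
p = 0.05, q = 0.95, p-q = -0.9.
(p-q)^2 = 0.81.
term1 = 0.81/0.95 = 0.852632.
term2 = 0.81/0.05 = 16.2.
chi^2 = 0.852632 + 16.2 = 17.0526

17.0526


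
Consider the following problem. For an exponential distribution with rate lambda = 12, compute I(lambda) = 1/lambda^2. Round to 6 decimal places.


Fisher information for exponential: I(lambda) = 1/lambda^2.
lambda = 12, lambda^2 = 144.
I = 1/144 = 0.006944

0.006944


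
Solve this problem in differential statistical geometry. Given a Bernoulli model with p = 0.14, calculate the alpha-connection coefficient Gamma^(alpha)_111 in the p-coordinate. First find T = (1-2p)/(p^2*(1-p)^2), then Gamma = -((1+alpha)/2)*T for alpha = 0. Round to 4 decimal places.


Skewness (Amari-Chentsov) tensor: T = (1-2p)/(p^2*(1-p)^2).
p = 0.14, 1-2p = 0.72, p^2 = 0.0196, (1-p)^2 = 0.7396.
T = 0.72/(0.0196 * 0.7396) = 49.668326.
In the p-coordinate, Gamma^(alpha) = Gamma^(0) - (alpha/2)*T with Gamma^(0) = (1/2)*g'(p) = -T/2,
so Gamma^(alpha) = -((1+alpha)/2)*T.
alpha = 0, -(1+alpha)/2 = -0.5.
Gamma = -0.5 * 49.668326 = -24.8342

-24.8342


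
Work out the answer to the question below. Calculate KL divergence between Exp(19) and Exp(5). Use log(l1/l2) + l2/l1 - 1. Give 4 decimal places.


KL divergence for exponential family:
KL = log(l1/l2) + l2/l1 - 1.
log(19/5) = 1.335001.
5/19 = 0.263158.
KL = 1.335001 + 0.263158 - 1 = 0.5982

0.5982


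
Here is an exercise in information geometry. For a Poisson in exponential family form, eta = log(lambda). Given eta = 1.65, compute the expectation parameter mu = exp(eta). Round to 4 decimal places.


Expectation parameter for Poisson exponential family:
mu = exp(eta).
eta = 1.65.
mu = exp(1.65) = 5.2070

5.2070


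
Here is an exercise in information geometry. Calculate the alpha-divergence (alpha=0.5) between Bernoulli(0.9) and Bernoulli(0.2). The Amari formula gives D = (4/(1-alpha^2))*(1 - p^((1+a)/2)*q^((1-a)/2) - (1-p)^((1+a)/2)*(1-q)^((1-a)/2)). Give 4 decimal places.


Amari alpha-divergence:
D = (4/(1-alpha^2))*(1 - p^((1+a)/2)*q^((1-a)/2) - (1-p)^((1+a)/2)*(1-q)^((1-a)/2)).
alpha = 0.5, p = 0.9, q = 0.2.
e1 = (1+alpha)/2 = 0.75, e2 = (1-alpha)/2 = 0.25.
t1 = p^e1 * q^e2 = 0.9^0.75 * 0.2^0.25 = 0.61793.
t2 = (1-p)^e1 * (1-q)^e2 = 0.1^0.75 * 0.8^0.25 = 0.168179.
4/(1-alpha^2) = 5.333333.
D = 5.333333*(1 - 0.61793 - 0.168179) = 1.1407

1.1407


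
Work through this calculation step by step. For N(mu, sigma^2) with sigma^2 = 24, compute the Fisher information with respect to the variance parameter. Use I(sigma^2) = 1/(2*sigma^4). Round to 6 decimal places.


Fisher information for variance: I(sigma^2) = 1/(2*sigma^4).
sigma^2 = 24, so sigma^4 = 576.
I = 1/(2*576) = 1/1152 = 0.000868

0.000868


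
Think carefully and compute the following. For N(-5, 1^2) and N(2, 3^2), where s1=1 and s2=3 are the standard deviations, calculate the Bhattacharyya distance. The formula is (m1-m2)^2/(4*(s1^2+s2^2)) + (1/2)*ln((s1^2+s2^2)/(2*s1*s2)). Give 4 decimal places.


Bhattacharyya distance between two Gaussians:
DB = (m1-m2)^2/(4*(s1^2+s2^2)) + (1/2)*ln((s1^2+s2^2)/(2*s1*s2)).
(m1-m2)^2 = (-7)^2 = 49.
s1^2+s2^2 = 1 + 9 = 10.
term1 = 49/40 = 1.225.
term2 = 0.5*ln(10/6.0) = 0.255413.
DB = 1.225 + 0.255413 = 1.4804

1.4804


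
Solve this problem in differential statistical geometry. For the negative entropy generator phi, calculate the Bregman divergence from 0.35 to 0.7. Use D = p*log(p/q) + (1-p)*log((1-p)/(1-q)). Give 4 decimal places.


Bregman divergence with negative entropy generator:
D = p*log(p/q) + (1-p)*log((1-p)/(1-q)).
p = 0.35, q = 0.7.
p*log(p/q) = 0.35*log(0.35/0.7) = -0.242602.
(1-p)*log((1-p)/(1-q)) = 0.65*log(0.65/0.3) = 0.502573.
D = -0.242602 + 0.502573 = 0.2600

0.2600


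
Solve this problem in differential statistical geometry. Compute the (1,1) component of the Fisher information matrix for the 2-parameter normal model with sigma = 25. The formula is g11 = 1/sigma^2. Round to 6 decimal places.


For the 2-parameter normal family, the Fisher metric has:
  g11 = 1/sigma^2, g22 = 2/sigma^2.
sigma = 25, sigma^2 = 625.
g11 = 0.001600

0.001600


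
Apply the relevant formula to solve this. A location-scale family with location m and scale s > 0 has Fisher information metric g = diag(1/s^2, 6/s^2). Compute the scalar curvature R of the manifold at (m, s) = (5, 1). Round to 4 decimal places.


The metric has the form g = (A dm^2 + B ds^2)/s^2 with A = 1, B = 6.
Substitute u = sqrt(A/B)*m: g = B*(du^2 + ds^2)/s^2, i.e. B times the
Poincare upper half-plane metric, which has constant Gaussian curvature -1.
Scaling a 2D metric by a constant c divides the Gaussian curvature by c,
so K = -1/B = -1/(6) = -0.1667 everywhere (the point (m, s) = (5, 1) is irrelevant:
the curvature is constant).
Scalar curvature in dimension 2: R = 2K = -2/(6) = -0.3333.

-0.3333


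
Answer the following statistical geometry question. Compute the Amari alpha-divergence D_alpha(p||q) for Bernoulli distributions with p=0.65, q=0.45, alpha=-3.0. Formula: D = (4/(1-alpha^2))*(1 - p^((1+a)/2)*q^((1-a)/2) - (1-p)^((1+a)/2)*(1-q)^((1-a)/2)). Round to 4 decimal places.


Amari alpha-divergence:
D = (4/(1-alpha^2))*(1 - p^((1+a)/2)*q^((1-a)/2) - (1-p)^((1+a)/2)*(1-q)^((1-a)/2)).
alpha = -3.0, p = 0.65, q = 0.45.
e1 = (1+alpha)/2 = -1.0, e2 = (1-alpha)/2 = 2.0.
t1 = p^e1 * q^e2 = 0.65^-1.0 * 0.45^2.0 = 0.311538.
t2 = (1-p)^e1 * (1-q)^e2 = 0.35^-1.0 * 0.55^2.0 = 0.864286.
4/(1-alpha^2) = -0.5.
D = -0.5*(1 - 0.311538 - 0.864286) = 0.0879

0.0879


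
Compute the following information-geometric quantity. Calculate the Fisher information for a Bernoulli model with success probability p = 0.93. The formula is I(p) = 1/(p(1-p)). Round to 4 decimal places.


For Bernoulli(p), Fisher information is I(p) = 1/(p*(1-p)).
p = 0.93, 1-p = 0.07.
p*(1-p) = 0.0651.
I(p) = 1/0.0651 = 15.3610

15.3610


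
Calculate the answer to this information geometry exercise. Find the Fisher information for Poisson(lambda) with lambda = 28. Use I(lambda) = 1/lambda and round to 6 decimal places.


Fisher information for Poisson: I(lambda) = 1/lambda.
lambda = 28.
I(lambda) = 1/28 = 0.035714

0.035714


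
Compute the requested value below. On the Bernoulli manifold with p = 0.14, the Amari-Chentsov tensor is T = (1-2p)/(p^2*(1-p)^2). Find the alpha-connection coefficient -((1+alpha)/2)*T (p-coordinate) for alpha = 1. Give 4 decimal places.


Skewness (Amari-Chentsov) tensor: T = (1-2p)/(p^2*(1-p)^2).
p = 0.14, 1-2p = 0.72, p^2 = 0.0196, (1-p)^2 = 0.7396.
T = 0.72/(0.0196 * 0.7396) = 49.668326.
In the p-coordinate, Gamma^(alpha) = Gamma^(0) - (alpha/2)*T with Gamma^(0) = (1/2)*g'(p) = -T/2,
so Gamma^(alpha) = -((1+alpha)/2)*T.
alpha = 1, -(1+alpha)/2 = -1.0.
Gamma = -1.0 * 49.668326 = -49.6683

-49.6683


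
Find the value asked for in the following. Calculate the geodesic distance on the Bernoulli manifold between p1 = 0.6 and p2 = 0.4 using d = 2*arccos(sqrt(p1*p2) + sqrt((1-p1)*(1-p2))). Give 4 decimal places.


Geodesic distance on Bernoulli manifold:
d(p1,p2) = 2*arccos(sqrt(p1*p2) + sqrt((1-p1)*(1-p2))).
sqrt(p1*p2) = sqrt(0.6*0.4) = 0.489898.
sqrt((1-p1)*(1-p2)) = sqrt(0.4*0.6) = 0.489898.
arg = 0.489898 + 0.489898 = 0.979796.
d = 2*arccos(0.979796) = 0.4027

0.4027


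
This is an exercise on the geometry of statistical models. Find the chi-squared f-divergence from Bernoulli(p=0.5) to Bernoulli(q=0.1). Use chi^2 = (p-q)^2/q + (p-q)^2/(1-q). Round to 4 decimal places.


Chi-squared divergence between Bernoulli distributions:
chi^2 = (p-q)^2/q + (p-q)^2/(1-q).
p = 0.5, q = 0.1, p-q = 0.4.
(p-q)^2 = 0.16.
term1 = 0.16/0.1 = 1.6.
term2 = 0.16/0.9 = 0.177778.
chi^2 = 1.6 + 0.177778 = 1.7778

1.7778


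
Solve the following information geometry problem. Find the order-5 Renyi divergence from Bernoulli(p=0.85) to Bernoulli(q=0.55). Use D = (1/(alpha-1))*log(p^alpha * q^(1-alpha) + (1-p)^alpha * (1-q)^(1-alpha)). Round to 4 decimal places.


Renyi divergence of order alpha between Bernoulli distributions:
D = (1/(alpha-1))*log(p^alpha * q^(1-alpha) + (1-p)^alpha * (1-q)^(1-alpha)).
alpha = 5, p = 0.85, q = 0.55.
p^alpha * q^(1-alpha) = 0.85^5 * 0.55^-4 = 4.848907.
(1-p)^alpha * (1-q)^(1-alpha) = 0.15^5 * 0.45^-4 = 0.001852.
sum = 4.848907 + 0.001852 = 4.850759.
D = (1/4)*log(4.850759) = 0.3948

0.3948


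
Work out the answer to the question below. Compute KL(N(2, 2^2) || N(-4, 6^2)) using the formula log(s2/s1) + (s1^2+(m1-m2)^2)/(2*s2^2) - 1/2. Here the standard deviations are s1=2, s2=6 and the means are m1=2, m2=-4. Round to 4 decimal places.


KL divergence between normal distributions:
KL = log(s2/s1) + (s1^2 + (m1-m2)^2)/(2*s2^2) - 1/2.
log(6/2) = 1.098612.
(2^2 + (2--4)^2)/(2*6^2) = (4 + 36)/72 = 0.555556.
KL = 1.098612 + 0.555556 - 0.5 = 1.1542

1.1542


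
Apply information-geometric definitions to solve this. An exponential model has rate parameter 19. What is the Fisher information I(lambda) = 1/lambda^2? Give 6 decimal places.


Fisher information for exponential: I(lambda) = 1/lambda^2.
lambda = 19, lambda^2 = 361.
I = 1/361 = 0.002770

0.002770


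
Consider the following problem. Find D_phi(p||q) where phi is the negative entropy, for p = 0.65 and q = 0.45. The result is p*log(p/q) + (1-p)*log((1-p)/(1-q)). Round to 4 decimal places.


Bregman divergence with negative entropy generator:
D = p*log(p/q) + (1-p)*log((1-p)/(1-q)).
p = 0.65, q = 0.45.
p*log(p/q) = 0.65*log(0.65/0.45) = 0.239021.
(1-p)*log((1-p)/(1-q)) = 0.35*log(0.35/0.55) = -0.158195.
D = 0.239021 + -0.158195 = 0.0808

0.0808


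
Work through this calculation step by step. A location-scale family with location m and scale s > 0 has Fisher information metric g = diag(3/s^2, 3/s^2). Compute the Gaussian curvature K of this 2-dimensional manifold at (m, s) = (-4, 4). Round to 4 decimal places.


The metric has the form g = (A dm^2 + B ds^2)/s^2 with A = 3, B = 3.
Substitute u = sqrt(A/B)*m: g = B*(du^2 + ds^2)/s^2, i.e. B times the
Poincare upper half-plane metric, which has constant Gaussian curvature -1.
Scaling a 2D metric by a constant c divides the Gaussian curvature by c,
so K = -1/B = -1/(3) = -0.3333 everywhere (the point (m, s) = (-4, 4) is irrelevant:
the curvature is constant).
The requested Gaussian curvature is K = -0.3333.

-0.3333


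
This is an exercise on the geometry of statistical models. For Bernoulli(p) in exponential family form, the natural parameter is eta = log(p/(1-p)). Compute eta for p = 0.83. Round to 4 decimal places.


Natural parameter for Bernoulli: eta = log(p/(1-p)).
p = 0.83, 1-p = 0.17.
p/(1-p) = 4.882353.
eta = log(4.882353) = 1.5856

1.5856


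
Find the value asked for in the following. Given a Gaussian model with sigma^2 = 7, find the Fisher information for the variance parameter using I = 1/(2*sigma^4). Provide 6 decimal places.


Fisher information for variance: I(sigma^2) = 1/(2*sigma^4).
sigma^2 = 7, so sigma^4 = 49.
I = 1/(2*49) = 1/98 = 0.010204

0.010204


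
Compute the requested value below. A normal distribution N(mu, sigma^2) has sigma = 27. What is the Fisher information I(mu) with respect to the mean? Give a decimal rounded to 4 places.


The Fisher information for the mean of a normal distribution is I(mu) = 1/sigma^2.
sigma = 27, so sigma^2 = 729.
I(mu) = 1/729 = 0.0014

0.0014


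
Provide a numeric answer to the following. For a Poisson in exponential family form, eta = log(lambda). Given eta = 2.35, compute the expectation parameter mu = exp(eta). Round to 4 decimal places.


Expectation parameter for Poisson exponential family:
mu = exp(eta).
eta = 2.35.
mu = exp(2.35) = 10.4856

10.4856


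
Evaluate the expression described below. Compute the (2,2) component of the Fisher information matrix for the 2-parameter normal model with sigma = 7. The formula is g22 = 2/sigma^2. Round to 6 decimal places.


For the 2-parameter normal family, the Fisher metric has:
  g11 = 1/sigma^2, g22 = 2/sigma^2.
sigma = 7, sigma^2 = 49.
g22 = 0.040816

0.040816


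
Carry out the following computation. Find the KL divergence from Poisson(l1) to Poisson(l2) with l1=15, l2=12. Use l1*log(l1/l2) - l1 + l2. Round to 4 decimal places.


KL divergence for Poisson:
KL = l1*log(l1/l2) - l1 + l2.
l1 = 15, l2 = 12.
log(15/12) = 0.223144.
l1*log(l1/l2) = 15 * 0.223144 = 3.347153.
KL = 3.347153 - 15 + 12 = 0.3472

0.3472


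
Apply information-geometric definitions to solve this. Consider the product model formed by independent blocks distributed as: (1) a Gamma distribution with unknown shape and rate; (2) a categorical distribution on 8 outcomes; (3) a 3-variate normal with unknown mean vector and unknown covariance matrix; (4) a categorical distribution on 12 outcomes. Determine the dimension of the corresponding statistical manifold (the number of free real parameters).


The dimension of a statistical manifold equals the number of free
(independent) real parameters of the model. For a product of independent
blocks the parameter counts add.
- Gamma (shape, rate): 2.
- categorical on 8 outcomes (probabilities sum to 1): 8-1 = 7.
- 3-variate normal: 3 (mean) + 3*4/2 = 6 (symmetric covariance) = 9.
- categorical on 12 outcomes (probabilities sum to 1): 12-1 = 11.
Total = 2 + 7 + 9 + 11 = 29.
Dimension = 29

29


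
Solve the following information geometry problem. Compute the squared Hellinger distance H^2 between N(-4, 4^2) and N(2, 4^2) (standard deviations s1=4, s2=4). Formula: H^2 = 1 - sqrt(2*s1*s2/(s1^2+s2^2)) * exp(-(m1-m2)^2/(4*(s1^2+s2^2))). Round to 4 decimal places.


Squared Hellinger distance for Gaussians:
H^2 = 1 - sqrt(2*s1*s2/(s1^2+s2^2)) * exp(-(m1-m2)^2/(4*(s1^2+s2^2))).
s1^2 = 16, s2^2 = 16, s1^2+s2^2 = 32.
sqrt(2*4*4/(32)) = 1.0.
(m1-m2)^2 = (-6)^2 = 36.
exp(-36/(4*32)) = exp(-0.28125) = 0.75484.
H^2 = 1 - 1.0*0.75484 = 0.2452

0.2452


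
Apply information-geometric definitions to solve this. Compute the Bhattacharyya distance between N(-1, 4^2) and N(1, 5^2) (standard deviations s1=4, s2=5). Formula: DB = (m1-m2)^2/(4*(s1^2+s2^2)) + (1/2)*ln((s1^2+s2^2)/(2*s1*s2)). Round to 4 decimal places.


Bhattacharyya distance between two Gaussians:
DB = (m1-m2)^2/(4*(s1^2+s2^2)) + (1/2)*ln((s1^2+s2^2)/(2*s1*s2)).
(m1-m2)^2 = (-2)^2 = 4.
s1^2+s2^2 = 16 + 25 = 41.
term1 = 4/164 = 0.02439.
term2 = 0.5*ln(41/40.0) = 0.012346.
DB = 0.02439 + 0.012346 = 0.0367

0.0367


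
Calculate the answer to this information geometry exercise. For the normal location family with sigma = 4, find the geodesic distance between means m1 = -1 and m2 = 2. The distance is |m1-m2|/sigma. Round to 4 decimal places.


On the fixed-variance normal subfamily, geodesic distance = |m1-m2|/sigma.
|-1 - 2| = 3.
sigma = 4.
d = 3/4 = 0.7500

0.7500


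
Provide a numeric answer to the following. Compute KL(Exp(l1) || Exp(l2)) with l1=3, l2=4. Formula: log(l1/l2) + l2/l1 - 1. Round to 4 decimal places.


KL divergence for exponential family:
KL = log(l1/l2) + l2/l1 - 1.
log(3/4) = -0.287682.
4/3 = 1.333333.
KL = -0.287682 + 1.333333 - 1 = 0.0457

0.0457


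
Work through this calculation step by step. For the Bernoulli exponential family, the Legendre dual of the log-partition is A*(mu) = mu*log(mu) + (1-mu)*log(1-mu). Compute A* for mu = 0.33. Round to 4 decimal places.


Legendre transform for Bernoulli:
A*(mu) = mu*log(mu) + (1-mu)*log(1-mu).
mu = 0.33, 1-mu = 0.67.
mu*log(mu) = 0.33*log(0.33) = -0.365859.
(1-mu)*log(1-mu) = 0.67*log(0.67) = -0.26832.
A* = -0.365859 + -0.26832 = -0.6342

-0.6342


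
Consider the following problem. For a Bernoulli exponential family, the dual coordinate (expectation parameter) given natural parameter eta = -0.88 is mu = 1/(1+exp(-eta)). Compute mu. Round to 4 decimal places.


Dual coordinate (expectation parameter) for Bernoulli:
mu = 1/(1+exp(-eta)).
eta = -0.88.
exp(-eta) = exp(0.88) = 2.4109.
mu = 1/(1+2.4109) = 0.2932

0.2932


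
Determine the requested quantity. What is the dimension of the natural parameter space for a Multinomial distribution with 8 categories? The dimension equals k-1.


Exponential family dimension calculation:
For Multinomial with k=8 categories, dim = k-1 = 7.

7


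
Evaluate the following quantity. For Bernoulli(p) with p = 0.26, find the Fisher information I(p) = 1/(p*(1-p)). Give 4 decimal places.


For Bernoulli(p), Fisher information is I(p) = 1/(p*(1-p)).
p = 0.26, 1-p = 0.74.
p*(1-p) = 0.1924.
I(p) = 1/0.1924 = 5.1975

5.1975


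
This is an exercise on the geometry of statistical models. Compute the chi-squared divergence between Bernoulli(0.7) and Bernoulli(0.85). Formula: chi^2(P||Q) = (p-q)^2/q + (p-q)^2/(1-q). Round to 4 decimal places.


Chi-squared divergence between Bernoulli distributions:
chi^2 = (p-q)^2/q + (p-q)^2/(1-q).
p = 0.7, q = 0.85, p-q = -0.15.
(p-q)^2 = 0.0225.
term1 = 0.0225/0.85 = 0.026471.
term2 = 0.0225/0.15 = 0.15.
chi^2 = 0.026471 + 0.15 = 0.1765

0.1765


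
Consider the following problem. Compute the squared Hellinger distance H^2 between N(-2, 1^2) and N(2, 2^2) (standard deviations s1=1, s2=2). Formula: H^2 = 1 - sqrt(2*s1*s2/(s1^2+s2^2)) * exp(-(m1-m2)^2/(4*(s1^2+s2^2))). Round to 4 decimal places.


Squared Hellinger distance for Gaussians:
H^2 = 1 - sqrt(2*s1*s2/(s1^2+s2^2)) * exp(-(m1-m2)^2/(4*(s1^2+s2^2))).
s1^2 = 1, s2^2 = 4, s1^2+s2^2 = 5.
sqrt(2*1*2/(5)) = 0.894427.
(m1-m2)^2 = (-4)^2 = 16.
exp(-16/(4*5)) = exp(-0.8) = 0.449329.
H^2 = 1 - 0.894427*0.449329 = 0.5981

0.5981


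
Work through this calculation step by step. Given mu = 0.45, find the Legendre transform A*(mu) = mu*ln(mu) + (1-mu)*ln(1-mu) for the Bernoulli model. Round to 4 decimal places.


Legendre transform for Bernoulli:
A*(mu) = mu*log(mu) + (1-mu)*log(1-mu).
mu = 0.45, 1-mu = 0.55.
mu*log(mu) = 0.45*log(0.45) = -0.359328.
(1-mu)*log(1-mu) = 0.55*log(0.55) = -0.32881.
A* = -0.359328 + -0.32881 = -0.6881

-0.6881


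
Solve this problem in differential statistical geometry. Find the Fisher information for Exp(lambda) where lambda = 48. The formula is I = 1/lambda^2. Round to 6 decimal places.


Fisher information for exponential: I(lambda) = 1/lambda^2.
lambda = 48, lambda^2 = 2304.
I = 1/2304 = 0.000434

0.000434


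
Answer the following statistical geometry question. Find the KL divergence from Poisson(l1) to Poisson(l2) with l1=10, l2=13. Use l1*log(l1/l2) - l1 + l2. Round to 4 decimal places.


KL divergence for Poisson:
KL = l1*log(l1/l2) - l1 + l2.
l1 = 10, l2 = 13.
log(10/13) = -0.262364.
l1*log(l1/l2) = 10 * -0.262364 = -2.623643.
KL = -2.623643 - 10 + 13 = 0.3764

0.3764


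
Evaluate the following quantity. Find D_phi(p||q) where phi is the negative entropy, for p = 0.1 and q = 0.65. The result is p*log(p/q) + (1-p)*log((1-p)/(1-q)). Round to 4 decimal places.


Bregman divergence with negative entropy generator:
D = p*log(p/q) + (1-p)*log((1-p)/(1-q)).
p = 0.1, q = 0.65.
p*log(p/q) = 0.1*log(0.1/0.65) = -0.18718.
(1-p)*log((1-p)/(1-q)) = 0.9*log(0.9/0.35) = 0.850015.
D = -0.18718 + 0.850015 = 0.6628

0.6628


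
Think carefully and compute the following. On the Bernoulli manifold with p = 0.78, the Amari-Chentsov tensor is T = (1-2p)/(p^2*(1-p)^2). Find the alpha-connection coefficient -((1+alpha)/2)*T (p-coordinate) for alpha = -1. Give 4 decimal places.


Skewness (Amari-Chentsov) tensor: T = (1-2p)/(p^2*(1-p)^2).
p = 0.78, 1-2p = -0.56, p^2 = 0.6084, (1-p)^2 = 0.0484.
T = -0.56/(0.6084 * 0.0484) = -19.017502.
In the p-coordinate, Gamma^(alpha) = Gamma^(0) - (alpha/2)*T with Gamma^(0) = (1/2)*g'(p) = -T/2,
so Gamma^(alpha) = -((1+alpha)/2)*T.
alpha = -1, -(1+alpha)/2 = 0.0.
Gamma = 0.0 * -19.017502 = 0.0000

0.0000


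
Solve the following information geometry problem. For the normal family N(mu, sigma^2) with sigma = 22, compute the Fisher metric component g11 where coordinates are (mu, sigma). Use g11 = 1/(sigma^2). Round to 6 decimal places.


For the 2-parameter normal family, the Fisher metric has:
  g11 = 1/sigma^2, g22 = 2/sigma^2.
sigma = 22, sigma^2 = 484.
g11 = 0.002066

0.002066


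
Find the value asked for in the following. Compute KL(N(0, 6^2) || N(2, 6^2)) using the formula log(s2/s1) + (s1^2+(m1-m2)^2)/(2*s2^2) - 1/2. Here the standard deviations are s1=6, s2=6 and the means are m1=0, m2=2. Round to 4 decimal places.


KL divergence between normal distributions:
KL = log(s2/s1) + (s1^2 + (m1-m2)^2)/(2*s2^2) - 1/2.
log(6/6) = 0.0.
(6^2 + (0-2)^2)/(2*6^2) = (36 + 4)/72 = 0.555556.
KL = 0.0 + 0.555556 - 0.5 = 0.0556

0.0556


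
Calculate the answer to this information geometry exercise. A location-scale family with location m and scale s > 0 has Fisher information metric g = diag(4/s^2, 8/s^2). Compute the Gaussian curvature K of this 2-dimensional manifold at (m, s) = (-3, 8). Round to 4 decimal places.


The metric has the form g = (A dm^2 + B ds^2)/s^2 with A = 4, B = 8.
Substitute u = sqrt(A/B)*m: g = B*(du^2 + ds^2)/s^2, i.e. B times the
Poincare upper half-plane metric, which has constant Gaussian curvature -1.
Scaling a 2D metric by a constant c divides the Gaussian curvature by c,
so K = -1/B = -1/(8) = -0.1250 everywhere (the point (m, s) = (-3, 8) is irrelevant:
the curvature is constant).
The requested Gaussian curvature is K = -0.1250.

-0.1250


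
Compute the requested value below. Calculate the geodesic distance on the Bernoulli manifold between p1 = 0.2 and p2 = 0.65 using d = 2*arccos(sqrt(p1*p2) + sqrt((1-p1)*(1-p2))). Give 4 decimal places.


Geodesic distance on Bernoulli manifold:
d(p1,p2) = 2*arccos(sqrt(p1*p2) + sqrt((1-p1)*(1-p2))).
sqrt(p1*p2) = sqrt(0.2*0.65) = 0.360555.
sqrt((1-p1)*(1-p2)) = sqrt(0.8*0.35) = 0.52915.
arg = 0.360555 + 0.52915 = 0.889705.
d = 2*arccos(0.889705) = 0.9482

0.9482


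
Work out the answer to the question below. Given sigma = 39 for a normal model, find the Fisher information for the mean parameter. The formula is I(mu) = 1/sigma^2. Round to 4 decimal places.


The Fisher information for the mean of a normal distribution is I(mu) = 1/sigma^2.
sigma = 39, so sigma^2 = 1521.
I(mu) = 1/1521 = 0.0007

0.0007


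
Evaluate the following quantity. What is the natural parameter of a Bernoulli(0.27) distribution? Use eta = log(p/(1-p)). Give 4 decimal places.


Natural parameter for Bernoulli: eta = log(p/(1-p)).
p = 0.27, 1-p = 0.73.
p/(1-p) = 0.369863.
eta = log(0.369863) = -0.9946

-0.9946


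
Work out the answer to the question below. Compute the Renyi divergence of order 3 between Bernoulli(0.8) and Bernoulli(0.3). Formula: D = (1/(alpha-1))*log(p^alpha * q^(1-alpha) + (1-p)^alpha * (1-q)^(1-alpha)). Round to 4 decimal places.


Renyi divergence of order alpha between Bernoulli distributions:
D = (1/(alpha-1))*log(p^alpha * q^(1-alpha) + (1-p)^alpha * (1-q)^(1-alpha)).
alpha = 3, p = 0.8, q = 0.3.
p^alpha * q^(1-alpha) = 0.8^3 * 0.3^-2 = 5.688889.
(1-p)^alpha * (1-q)^(1-alpha) = 0.2^3 * 0.7^-2 = 0.016327.
sum = 5.688889 + 0.016327 = 5.705215.
D = (1/2)*log(5.705215) = 0.8707

0.8707


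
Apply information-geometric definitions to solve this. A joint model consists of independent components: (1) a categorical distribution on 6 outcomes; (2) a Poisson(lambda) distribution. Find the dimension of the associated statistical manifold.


The dimension of a statistical manifold equals the number of free
(independent) real parameters of the model. For a product of independent
blocks the parameter counts add.
- categorical on 6 outcomes (probabilities sum to 1): 6-1 = 5.
- Poisson (lambda): 1.
Total = 5 + 1 = 6.
Dimension = 6

6


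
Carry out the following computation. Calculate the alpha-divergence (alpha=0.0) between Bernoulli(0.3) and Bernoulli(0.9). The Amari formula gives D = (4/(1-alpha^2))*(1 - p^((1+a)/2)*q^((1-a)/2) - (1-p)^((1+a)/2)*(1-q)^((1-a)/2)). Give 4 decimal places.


Amari alpha-divergence:
D = (4/(1-alpha^2))*(1 - p^((1+a)/2)*q^((1-a)/2) - (1-p)^((1+a)/2)*(1-q)^((1-a)/2)).
alpha = 0.0, p = 0.3, q = 0.9.
e1 = (1+alpha)/2 = 0.5, e2 = (1-alpha)/2 = 0.5.
t1 = p^e1 * q^e2 = 0.3^0.5 * 0.9^0.5 = 0.519615.
t2 = (1-p)^e1 * (1-q)^e2 = 0.7^0.5 * 0.1^0.5 = 0.264575.
4/(1-alpha^2) = 4.0.
D = 4.0*(1 - 0.519615 - 0.264575) = 0.8632

0.8632


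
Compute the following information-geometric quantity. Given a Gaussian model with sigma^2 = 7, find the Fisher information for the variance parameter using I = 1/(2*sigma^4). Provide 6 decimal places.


Fisher information for variance: I(sigma^2) = 1/(2*sigma^4).
sigma^2 = 7, so sigma^4 = 49.
I = 1/(2*49) = 1/98 = 0.010204

0.010204


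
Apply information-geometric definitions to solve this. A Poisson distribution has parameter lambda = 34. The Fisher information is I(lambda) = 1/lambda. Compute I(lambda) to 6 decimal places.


Fisher information for Poisson: I(lambda) = 1/lambda.
lambda = 34.
I(lambda) = 1/34 = 0.029412

0.029412


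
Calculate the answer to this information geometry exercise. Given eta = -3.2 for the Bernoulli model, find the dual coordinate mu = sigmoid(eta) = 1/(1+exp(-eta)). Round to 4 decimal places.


Dual coordinate (expectation parameter) for Bernoulli:
mu = 1/(1+exp(-eta)).
eta = -3.2.
exp(-eta) = exp(3.2) = 24.53253.
mu = 1/(1+24.53253) = 0.0392

0.0392


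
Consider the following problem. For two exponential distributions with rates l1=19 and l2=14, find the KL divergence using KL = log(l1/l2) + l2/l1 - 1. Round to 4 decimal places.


KL divergence for exponential family:
KL = log(l1/l2) + l2/l1 - 1.
log(19/14) = 0.305382.
14/19 = 0.736842.
KL = 0.305382 + 0.736842 - 1 = 0.0422

0.0422


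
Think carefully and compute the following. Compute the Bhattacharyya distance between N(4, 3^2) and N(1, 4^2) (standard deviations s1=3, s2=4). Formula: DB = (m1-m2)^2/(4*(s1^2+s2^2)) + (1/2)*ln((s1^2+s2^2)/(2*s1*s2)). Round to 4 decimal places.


Bhattacharyya distance between two Gaussians:
DB = (m1-m2)^2/(4*(s1^2+s2^2)) + (1/2)*ln((s1^2+s2^2)/(2*s1*s2)).
(m1-m2)^2 = (3)^2 = 9.
s1^2+s2^2 = 9 + 16 = 25.
term1 = 9/100 = 0.09.
term2 = 0.5*ln(25/24.0) = 0.020411.
DB = 0.09 + 0.020411 = 0.1104

0.1104


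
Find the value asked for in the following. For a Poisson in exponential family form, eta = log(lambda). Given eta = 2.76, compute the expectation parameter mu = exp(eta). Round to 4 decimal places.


Expectation parameter for Poisson exponential family:
mu = exp(eta).
eta = 2.76.
mu = exp(2.76) = 15.7998

15.7998


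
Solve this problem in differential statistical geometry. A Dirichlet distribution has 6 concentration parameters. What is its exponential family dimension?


Exponential family dimension calculation:
Dirichlet with 6 components has 6 natural parameters.

6


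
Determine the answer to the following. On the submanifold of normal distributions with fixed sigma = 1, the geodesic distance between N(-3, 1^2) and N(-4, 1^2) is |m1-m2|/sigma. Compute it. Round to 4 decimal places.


On the fixed-variance normal subfamily, geodesic distance = |m1-m2|/sigma.
|-3 - -4| = 1.
sigma = 1.
d = 1/1 = 1.0000

1.0000


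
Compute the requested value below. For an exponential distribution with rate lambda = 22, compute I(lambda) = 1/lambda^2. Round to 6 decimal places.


Fisher information for exponential: I(lambda) = 1/lambda^2.
lambda = 22, lambda^2 = 484.
I = 1/484 = 0.002066

0.002066


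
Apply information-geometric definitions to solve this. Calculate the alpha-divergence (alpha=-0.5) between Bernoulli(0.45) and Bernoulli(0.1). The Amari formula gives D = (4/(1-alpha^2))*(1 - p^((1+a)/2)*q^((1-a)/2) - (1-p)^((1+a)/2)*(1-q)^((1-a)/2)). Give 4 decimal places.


Amari alpha-divergence:
D = (4/(1-alpha^2))*(1 - p^((1+a)/2)*q^((1-a)/2) - (1-p)^((1+a)/2)*(1-q)^((1-a)/2)).
alpha = -0.5, p = 0.45, q = 0.1.
e1 = (1+alpha)/2 = 0.25, e2 = (1-alpha)/2 = 0.75.
t1 = p^e1 * q^e2 = 0.45^0.25 * 0.1^0.75 = 0.145648.
t2 = (1-p)^e1 * (1-q)^e2 = 0.55^0.25 * 0.9^0.75 = 0.795743.
4/(1-alpha^2) = 5.333333.
D = 5.333333*(1 - 0.145648 - 0.795743) = 0.3126

0.3126


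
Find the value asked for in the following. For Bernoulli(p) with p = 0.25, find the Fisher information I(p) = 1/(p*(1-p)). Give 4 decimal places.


For Bernoulli(p), Fisher information is I(p) = 1/(p*(1-p)).
p = 0.25, 1-p = 0.75.
p*(1-p) = 0.1875.
I(p) = 1/0.1875 = 5.3333

5.3333


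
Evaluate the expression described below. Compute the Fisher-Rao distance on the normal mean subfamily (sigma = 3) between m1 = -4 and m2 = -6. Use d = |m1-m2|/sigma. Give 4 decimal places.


On the fixed-variance normal subfamily, geodesic distance = |m1-m2|/sigma.
|-4 - -6| = 2.
sigma = 3.
d = 2/3 = 0.6667

0.6667


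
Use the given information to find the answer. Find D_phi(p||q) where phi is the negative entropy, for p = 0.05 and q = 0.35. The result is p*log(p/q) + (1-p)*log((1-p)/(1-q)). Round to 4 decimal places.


Bregman divergence with negative entropy generator:
D = p*log(p/q) + (1-p)*log((1-p)/(1-q)).
p = 0.05, q = 0.35.
p*log(p/q) = 0.05*log(0.05/0.35) = -0.097296.
(1-p)*log((1-p)/(1-q)) = 0.95*log(0.95/0.65) = 0.360515.
D = -0.097296 + 0.360515 = 0.2632

0.2632


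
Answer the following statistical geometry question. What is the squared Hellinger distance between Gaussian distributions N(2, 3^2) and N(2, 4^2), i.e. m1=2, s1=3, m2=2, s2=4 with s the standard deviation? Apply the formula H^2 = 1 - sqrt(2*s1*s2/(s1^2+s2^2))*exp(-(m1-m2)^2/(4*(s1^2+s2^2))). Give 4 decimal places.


Squared Hellinger distance for Gaussians:
H^2 = 1 - sqrt(2*s1*s2/(s1^2+s2^2)) * exp(-(m1-m2)^2/(4*(s1^2+s2^2))).
s1^2 = 9, s2^2 = 16, s1^2+s2^2 = 25.
sqrt(2*3*4/(25)) = 0.979796.
(m1-m2)^2 = (0)^2 = 0.
exp(-0/(4*25)) = exp(0.0) = 1.0.
H^2 = 1 - 0.979796*1.0 = 0.0202

0.0202


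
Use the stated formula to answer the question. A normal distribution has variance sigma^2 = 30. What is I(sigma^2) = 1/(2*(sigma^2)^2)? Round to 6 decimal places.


Fisher information for variance: I(sigma^2) = 1/(2*sigma^4).
sigma^2 = 30, so sigma^4 = 900.
I = 1/(2*900) = 1/1800 = 0.000556

0.000556


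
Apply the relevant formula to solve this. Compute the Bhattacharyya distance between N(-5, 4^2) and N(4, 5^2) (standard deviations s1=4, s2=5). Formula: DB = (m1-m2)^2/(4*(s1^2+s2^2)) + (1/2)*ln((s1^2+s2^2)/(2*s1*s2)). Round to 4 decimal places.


Bhattacharyya distance between two Gaussians:
DB = (m1-m2)^2/(4*(s1^2+s2^2)) + (1/2)*ln((s1^2+s2^2)/(2*s1*s2)).
(m1-m2)^2 = (-9)^2 = 81.
s1^2+s2^2 = 16 + 25 = 41.
term1 = 81/164 = 0.493902.
term2 = 0.5*ln(41/40.0) = 0.012346.
DB = 0.493902 + 0.012346 = 0.5062

0.5062


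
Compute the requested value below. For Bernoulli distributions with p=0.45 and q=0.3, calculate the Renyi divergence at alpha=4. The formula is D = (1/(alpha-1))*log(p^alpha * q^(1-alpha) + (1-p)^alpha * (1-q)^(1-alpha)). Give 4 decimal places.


Renyi divergence of order alpha between Bernoulli distributions:
D = (1/(alpha-1))*log(p^alpha * q^(1-alpha) + (1-p)^alpha * (1-q)^(1-alpha)).
alpha = 4, p = 0.45, q = 0.3.
p^alpha * q^(1-alpha) = 0.45^4 * 0.3^-3 = 1.51875.
(1-p)^alpha * (1-q)^(1-alpha) = 0.55^4 * 0.7^-3 = 0.266782.
sum = 1.51875 + 0.266782 = 1.785532.
D = (1/3)*log(1.785532) = 0.1932

0.1932


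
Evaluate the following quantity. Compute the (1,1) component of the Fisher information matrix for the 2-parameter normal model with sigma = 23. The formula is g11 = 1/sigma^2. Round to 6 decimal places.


For the 2-parameter normal family, the Fisher metric has:
  g11 = 1/sigma^2, g22 = 2/sigma^2.
sigma = 23, sigma^2 = 529.
g11 = 0.001890

0.001890


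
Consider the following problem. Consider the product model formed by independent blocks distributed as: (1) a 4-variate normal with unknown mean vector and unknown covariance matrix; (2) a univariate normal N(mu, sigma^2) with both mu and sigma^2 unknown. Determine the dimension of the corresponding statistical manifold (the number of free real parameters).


The dimension of a statistical manifold equals the number of free
(independent) real parameters of the model. For a product of independent
blocks the parameter counts add.
- 4-variate normal: 4 (mean) + 4*5/2 = 10 (symmetric covariance) = 14.
- normal (mu, sigma^2): 2.
Total = 14 + 2 = 16.
Dimension = 16

16


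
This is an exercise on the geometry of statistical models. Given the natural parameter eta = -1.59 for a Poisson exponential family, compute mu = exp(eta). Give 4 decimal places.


Expectation parameter for Poisson exponential family:
mu = exp(eta).
eta = -1.59.
mu = exp(-1.59) = 0.2039

0.2039


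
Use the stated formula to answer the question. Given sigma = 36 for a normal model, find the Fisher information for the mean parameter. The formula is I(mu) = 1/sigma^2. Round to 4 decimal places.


The Fisher information for the mean of a normal distribution is I(mu) = 1/sigma^2.
sigma = 36, so sigma^2 = 1296.
I(mu) = 1/1296 = 0.0008

0.0008


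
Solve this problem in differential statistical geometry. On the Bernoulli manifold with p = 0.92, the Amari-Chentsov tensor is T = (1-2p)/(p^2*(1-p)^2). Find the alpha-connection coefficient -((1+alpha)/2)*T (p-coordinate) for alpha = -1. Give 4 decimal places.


Skewness (Amari-Chentsov) tensor: T = (1-2p)/(p^2*(1-p)^2).
p = 0.92, 1-2p = -0.84, p^2 = 0.8464, (1-p)^2 = 0.0064.
T = -0.84/(0.8464 * 0.0064) = -155.068526.
In the p-coordinate, Gamma^(alpha) = Gamma^(0) - (alpha/2)*T with Gamma^(0) = (1/2)*g'(p) = -T/2,
so Gamma^(alpha) = -((1+alpha)/2)*T.
alpha = -1, -(1+alpha)/2 = 0.0.
Gamma = 0.0 * -155.068526 = 0.0000

0.0000


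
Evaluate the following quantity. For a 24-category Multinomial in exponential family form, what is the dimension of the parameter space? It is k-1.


Exponential family dimension calculation:
For Multinomial with k=24 categories, dim = k-1 = 23.

23


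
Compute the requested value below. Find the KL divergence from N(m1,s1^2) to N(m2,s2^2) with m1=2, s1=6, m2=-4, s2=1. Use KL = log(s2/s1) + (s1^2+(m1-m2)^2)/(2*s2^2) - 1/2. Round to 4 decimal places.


KL divergence between normal distributions:
KL = log(s2/s1) + (s1^2 + (m1-m2)^2)/(2*s2^2) - 1/2.
log(1/6) = -1.791759.
(6^2 + (2--4)^2)/(2*1^2) = (36 + 36)/2 = 36.0.
KL = -1.791759 + 36.0 - 0.5 = 33.7082

33.7082


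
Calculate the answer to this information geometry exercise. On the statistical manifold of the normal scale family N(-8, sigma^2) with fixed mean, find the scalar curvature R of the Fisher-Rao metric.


This family has a single free parameter, so its statistical manifold
is 1-dimensional. The Riemann curvature tensor of any 1-dimensional
Riemannian manifold vanishes identically, so R = 0.

0


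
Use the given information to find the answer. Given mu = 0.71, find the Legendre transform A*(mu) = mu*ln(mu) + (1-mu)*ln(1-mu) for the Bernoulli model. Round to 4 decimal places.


Legendre transform for Bernoulli:
A*(mu) = mu*log(mu) + (1-mu)*log(1-mu).
mu = 0.71, 1-mu = 0.29.
mu*log(mu) = 0.71*log(0.71) = -0.243168.
(1-mu)*log(1-mu) = 0.29*log(0.29) = -0.358984.
A* = -0.243168 + -0.358984 = -0.6022

-0.6022


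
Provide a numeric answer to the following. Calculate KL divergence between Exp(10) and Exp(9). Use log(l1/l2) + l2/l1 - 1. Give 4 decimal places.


KL divergence for exponential family:
KL = log(l1/l2) + l2/l1 - 1.
log(10/9) = 0.105361.
9/10 = 0.9.
KL = 0.105361 + 0.9 - 1 = 0.0054

0.0054


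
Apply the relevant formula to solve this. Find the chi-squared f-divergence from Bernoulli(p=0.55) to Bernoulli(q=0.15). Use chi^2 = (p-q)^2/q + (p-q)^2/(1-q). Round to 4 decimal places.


Chi-squared divergence between Bernoulli distributions:
chi^2 = (p-q)^2/q + (p-q)^2/(1-q).
p = 0.55, q = 0.15, p-q = 0.4.
(p-q)^2 = 0.16.
term1 = 0.16/0.15 = 1.066667.
term2 = 0.16/0.85 = 0.188235.
chi^2 = 1.066667 + 0.188235 = 1.2549

1.2549


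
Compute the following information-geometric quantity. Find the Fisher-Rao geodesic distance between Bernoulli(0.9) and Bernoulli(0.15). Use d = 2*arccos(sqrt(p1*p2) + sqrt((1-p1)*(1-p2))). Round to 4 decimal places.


Geodesic distance on Bernoulli manifold:
d(p1,p2) = 2*arccos(sqrt(p1*p2) + sqrt((1-p1)*(1-p2))).
sqrt(p1*p2) = sqrt(0.9*0.15) = 0.367423.
sqrt((1-p1)*(1-p2)) = sqrt(0.1*0.85) = 0.291548.
arg = 0.367423 + 0.291548 = 0.658971.
d = 2*arccos(0.658971) = 1.7027

1.7027


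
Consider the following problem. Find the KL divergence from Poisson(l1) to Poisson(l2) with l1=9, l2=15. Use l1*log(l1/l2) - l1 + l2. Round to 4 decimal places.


KL divergence for Poisson:
KL = l1*log(l1/l2) - l1 + l2.
l1 = 9, l2 = 15.
log(9/15) = -0.510826.
l1*log(l1/l2) = 9 * -0.510826 = -4.597431.
KL = -4.597431 - 9 + 15 = 1.4026

1.4026


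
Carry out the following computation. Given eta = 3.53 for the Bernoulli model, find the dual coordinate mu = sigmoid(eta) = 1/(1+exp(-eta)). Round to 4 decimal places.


Dual coordinate (expectation parameter) for Bernoulli:
mu = 1/(1+exp(-eta)).
eta = 3.53.
exp(-eta) = exp(-3.53) = 0.029305.
mu = 1/(1+0.029305) = 0.9715

0.9715


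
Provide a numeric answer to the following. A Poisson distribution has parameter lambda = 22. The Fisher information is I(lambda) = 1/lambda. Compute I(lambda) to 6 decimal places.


Fisher information for Poisson: I(lambda) = 1/lambda.
lambda = 22.
I(lambda) = 1/22 = 0.045455

0.045455


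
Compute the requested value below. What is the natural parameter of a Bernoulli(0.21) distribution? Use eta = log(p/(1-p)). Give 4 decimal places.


Natural parameter for Bernoulli: eta = log(p/(1-p)).
p = 0.21, 1-p = 0.79.
p/(1-p) = 0.265823.
eta = log(0.265823) = -1.3249

-1.3249


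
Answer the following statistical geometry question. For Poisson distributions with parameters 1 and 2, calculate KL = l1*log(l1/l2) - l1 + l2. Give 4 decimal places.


KL divergence for Poisson:
KL = l1*log(l1/l2) - l1 + l2.
l1 = 1, l2 = 2.
log(1/2) = -0.693147.
l1*log(l1/l2) = 1 * -0.693147 = -0.693147.
KL = -0.693147 - 1 + 2 = 0.3069

0.3069


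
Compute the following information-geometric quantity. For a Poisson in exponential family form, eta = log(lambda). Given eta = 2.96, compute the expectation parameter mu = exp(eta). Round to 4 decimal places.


Expectation parameter for Poisson exponential family:
mu = exp(eta).
eta = 2.96.
mu = exp(2.96) = 19.2980

19.2980


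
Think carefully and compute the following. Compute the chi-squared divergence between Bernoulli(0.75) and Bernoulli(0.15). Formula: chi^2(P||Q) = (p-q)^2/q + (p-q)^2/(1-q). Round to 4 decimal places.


Chi-squared divergence between Bernoulli distributions:
chi^2 = (p-q)^2/q + (p-q)^2/(1-q).
p = 0.75, q = 0.15, p-q = 0.6.
(p-q)^2 = 0.36.
term1 = 0.36/0.15 = 2.4.
term2 = 0.36/0.85 = 0.423529.
chi^2 = 2.4 + 0.423529 = 2.8235

2.8235


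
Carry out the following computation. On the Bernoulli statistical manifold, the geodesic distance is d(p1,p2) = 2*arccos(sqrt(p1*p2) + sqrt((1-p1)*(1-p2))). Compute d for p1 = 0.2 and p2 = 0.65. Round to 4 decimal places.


Geodesic distance on Bernoulli manifold:
d(p1,p2) = 2*arccos(sqrt(p1*p2) + sqrt((1-p1)*(1-p2))).
sqrt(p1*p2) = sqrt(0.2*0.65) = 0.360555.
sqrt((1-p1)*(1-p2)) = sqrt(0.8*0.35) = 0.52915.
arg = 0.360555 + 0.52915 = 0.889705.
d = 2*arccos(0.889705) = 0.9482

0.9482


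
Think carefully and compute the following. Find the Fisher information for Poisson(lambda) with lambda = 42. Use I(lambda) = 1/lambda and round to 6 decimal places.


Fisher information for Poisson: I(lambda) = 1/lambda.
lambda = 42.
I(lambda) = 1/42 = 0.023810

0.023810


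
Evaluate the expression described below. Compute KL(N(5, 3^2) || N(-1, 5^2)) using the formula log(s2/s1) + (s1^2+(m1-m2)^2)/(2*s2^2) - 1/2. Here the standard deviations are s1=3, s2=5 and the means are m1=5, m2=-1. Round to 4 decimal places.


KL divergence between normal distributions:
KL = log(s2/s1) + (s1^2 + (m1-m2)^2)/(2*s2^2) - 1/2.
log(5/3) = 0.510826.
(3^2 + (5--1)^2)/(2*5^2) = (9 + 36)/50 = 0.9.
KL = 0.510826 + 0.9 - 0.5 = 0.9108

0.9108


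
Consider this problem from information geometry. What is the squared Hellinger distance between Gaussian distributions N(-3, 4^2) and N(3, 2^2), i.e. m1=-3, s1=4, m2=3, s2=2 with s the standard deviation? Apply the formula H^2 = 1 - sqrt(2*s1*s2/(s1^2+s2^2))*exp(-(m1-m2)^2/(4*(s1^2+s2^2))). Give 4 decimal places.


Squared Hellinger distance for Gaussians:
H^2 = 1 - sqrt(2*s1*s2/(s1^2+s2^2)) * exp(-(m1-m2)^2/(4*(s1^2+s2^2))).
s1^2 = 16, s2^2 = 4, s1^2+s2^2 = 20.
sqrt(2*4*2/(20)) = 0.894427.
(m1-m2)^2 = (-6)^2 = 36.
exp(-36/(4*20)) = exp(-0.45) = 0.637628.
H^2 = 1 - 0.894427*0.637628 = 0.4297

0.4297
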